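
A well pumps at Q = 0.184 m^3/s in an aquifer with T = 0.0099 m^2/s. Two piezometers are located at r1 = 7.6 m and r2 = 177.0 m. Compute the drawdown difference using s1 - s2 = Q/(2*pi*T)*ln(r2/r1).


Thiem equation: s1 - s2 = Q/(2*pi*T) * ln(r2/r1).
ln(r2/r1) = ln(177.0/7.6) = 3.148.
Q/(2*pi*T) = 0.184 / (2*pi*0.0099) = 0.184 / 0.0622 = 2.958.
s1 - s2 = 2.958 * 3.148 = 9.3119 m.

9.3119


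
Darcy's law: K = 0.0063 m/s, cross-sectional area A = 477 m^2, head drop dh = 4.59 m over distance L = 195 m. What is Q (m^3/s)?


Darcy's law: Q = K * A * i, where i = dh/L.
Hydraulic gradient i = 4.59 / 195 = 0.023538.
Q = 0.0063 * 477 * 0.023538
  = 0.0707 m^3/s.

0.0707


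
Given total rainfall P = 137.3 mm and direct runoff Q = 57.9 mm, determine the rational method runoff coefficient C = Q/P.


The runoff coefficient C = runoff depth / rainfall depth.
C = 57.9 / 137.3
  = 0.4217.

0.4217


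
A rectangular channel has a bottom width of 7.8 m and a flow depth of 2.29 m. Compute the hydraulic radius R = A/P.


For a rectangular section:
Flow area A = b * y = 7.8 * 2.29 = 17.86 m^2.
Wetted perimeter P = b + 2y = 7.8 + 2*2.29 = 12.38 m.
Hydraulic radius R = A/P = 17.86 / 12.38 = 1.4428 m.

1.4428


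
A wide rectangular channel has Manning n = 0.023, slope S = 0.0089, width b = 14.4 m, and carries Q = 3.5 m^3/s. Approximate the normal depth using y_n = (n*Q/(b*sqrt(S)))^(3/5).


We use the wide-channel approximation y_n = (n*Q/(b*sqrt(S)))^(3/5).
sqrt(S) = sqrt(0.0089) = 0.09434.
Numerator: n*Q = 0.023 * 3.5 = 0.0805.
Denominator: b*sqrt(S) = 14.4 * 0.09434 = 1.358496.
arg = 0.0593.
y_n = 0.0593^(3/5) = 0.1835 m.

0.1835


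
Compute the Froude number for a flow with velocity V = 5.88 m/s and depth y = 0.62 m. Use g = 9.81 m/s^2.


The Froude number is defined as Fr = V / sqrt(g*y).
g*y = 9.81 * 0.62 = 6.0822.
sqrt(g*y) = sqrt(6.0822) = 2.4662.
Fr = 5.88 / 2.4662 = 2.3842.

2.3842


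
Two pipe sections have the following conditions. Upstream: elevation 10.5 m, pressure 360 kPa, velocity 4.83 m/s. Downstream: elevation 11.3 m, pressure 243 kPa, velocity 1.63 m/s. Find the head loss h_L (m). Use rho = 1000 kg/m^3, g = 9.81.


Total head at each section: H = z + p/(rho*g) + V^2/(2g).
H1 = 10.5 + 360*1000/(1000*9.81) + 4.83^2/(2*9.81)
   = 10.5 + 36.697 + 1.189
   = 48.386 m.
H2 = 11.3 + 243*1000/(1000*9.81) + 1.63^2/(2*9.81)
   = 11.3 + 24.771 + 0.1354
   = 36.206 m.
h_L = H1 - H2 = 48.386 - 36.206 = 12.18 m.

12.18


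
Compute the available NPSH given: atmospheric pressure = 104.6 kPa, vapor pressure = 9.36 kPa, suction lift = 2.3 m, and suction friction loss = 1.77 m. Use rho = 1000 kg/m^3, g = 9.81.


NPSHa = p_atm/(rho*g) - z_s - hf_s - p_vap/(rho*g).
p_atm/(rho*g) = 104.6*1000 / (1000*9.81) = 10.663 m.
p_vap/(rho*g) = 9.36*1000 / (1000*9.81) = 0.954 m.
NPSHa = 10.663 - 2.3 - 1.77 - 0.954
      = 5.64 m.

5.64


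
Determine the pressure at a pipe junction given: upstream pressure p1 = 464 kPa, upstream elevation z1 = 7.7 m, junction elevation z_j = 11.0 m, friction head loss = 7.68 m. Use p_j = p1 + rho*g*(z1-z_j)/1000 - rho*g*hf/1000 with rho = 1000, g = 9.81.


Junction pressure: p_j = p1 + rho*g*(z1 - z_j)/1000 - rho*g*hf/1000.
Elevation term = 1000*9.81*(7.7 - 11.0)/1000 = -32.373 kPa.
Friction term = 1000*9.81*7.68/1000 = 75.341 kPa.
p_j = 464 + -32.373 - 75.341 = 356.29 kPa.

356.29


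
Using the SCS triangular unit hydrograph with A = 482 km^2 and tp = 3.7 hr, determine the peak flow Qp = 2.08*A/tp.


SCS formula: Qp = 2.08 * A / tp.
Qp = 2.08 * 482 / 3.7
   = 1002.56 / 3.7
   = 270.96 m^3/s per cm.

270.96


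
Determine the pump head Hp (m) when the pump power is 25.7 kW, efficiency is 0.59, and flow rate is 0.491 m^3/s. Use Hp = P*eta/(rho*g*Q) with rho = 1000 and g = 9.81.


Pump head formula: Hp = P * eta / (rho * g * Q).
Numerator: P * eta = 25.7 * 1000 * 0.59 = 15163.0 W.
Denominator: rho * g * Q = 1000 * 9.81 * 0.491 = 4816.71.
Hp = 15163.0 / 4816.71 = 3.15 m.

3.15


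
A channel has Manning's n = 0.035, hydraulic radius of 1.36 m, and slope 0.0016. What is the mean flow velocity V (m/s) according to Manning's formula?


Manning's equation gives V = (1/n) * R^(2/3) * S^(1/2).
First, compute R^(2/3) = 1.36^(2/3) = 1.2275.
Next, S^(1/2) = 0.0016^(1/2) = 0.04.
Then 1/n = 1/0.035 = 28.57.
V = 28.57 * 1.2275 * 0.04 = 1.4029 m/s.

1.4029


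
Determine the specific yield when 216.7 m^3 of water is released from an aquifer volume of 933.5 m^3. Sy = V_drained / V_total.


Specific yield Sy = Volume drained / Total volume.
Sy = 216.7 / 933.5
   = 0.2321.

0.2321


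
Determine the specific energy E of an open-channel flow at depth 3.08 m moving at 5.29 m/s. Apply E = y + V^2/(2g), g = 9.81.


Specific energy E = y + V^2/(2g).
Velocity head = V^2/(2g) = 5.29^2 / (2*9.81) = 27.9841 / 19.62 = 1.4263 m.
E = 3.08 + 1.4263 = 4.5063 m.

4.5063


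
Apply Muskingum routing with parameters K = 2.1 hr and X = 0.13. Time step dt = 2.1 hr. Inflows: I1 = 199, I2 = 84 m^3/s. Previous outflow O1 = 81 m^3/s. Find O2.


Muskingum coefficients:
denom = 2*K*(1-X) + dt = 2*2.1*(1-0.13) + 2.1 = 5.754.
C0 = (dt - 2*K*X)/denom = (2.1 - 2*2.1*0.13)/5.754 = 0.2701.
C1 = (dt + 2*K*X)/denom = (2.1 + 2*2.1*0.13)/5.754 = 0.4599.
C2 = (2*K*(1-X) - dt)/denom = 0.2701.
O2 = C0*I2 + C1*I1 + C2*O1
   = 0.2701*84 + 0.4599*199 + 0.2701*81
   = 136.07 m^3/s.

136.07


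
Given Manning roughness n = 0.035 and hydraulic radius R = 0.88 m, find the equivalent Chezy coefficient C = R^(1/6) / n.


The Chezy coefficient relates to Manning's n through C = R^(1/6) / n.
R^(1/6) = 0.88^(1/6) = 0.97892.
C = 0.97892 / 0.035 = 27.97 m^(1/2)/s.

27.97


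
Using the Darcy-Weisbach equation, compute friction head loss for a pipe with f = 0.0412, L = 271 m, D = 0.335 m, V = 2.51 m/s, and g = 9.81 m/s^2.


Darcy-Weisbach equation: h_f = f * (L/D) * V^2/(2g).
f * L/D = 0.0412 * 271/0.335 = 33.329.
V^2/(2g) = 2.51^2 / (2*9.81) = 6.3001 / 19.62 = 0.3211 m.
h_f = 33.329 * 0.3211 = 10.702 m.

10.702


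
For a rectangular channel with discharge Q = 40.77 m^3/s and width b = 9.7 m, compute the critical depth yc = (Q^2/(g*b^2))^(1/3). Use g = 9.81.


Using yc = (Q^2 / (g * b^2))^(1/3):
Q^2 = 40.77^2 = 1662.19.
g * b^2 = 9.81 * 9.7^2 = 9.81 * 94.09 = 923.02.
Q^2 / (g*b^2) = 1662.19 / 923.02 = 1.8008.
yc = 1.8008^(1/3) = 1.2166 m.

1.2166


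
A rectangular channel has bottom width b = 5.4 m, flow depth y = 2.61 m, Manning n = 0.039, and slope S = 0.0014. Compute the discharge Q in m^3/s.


For a rectangular channel, the cross-sectional area A = b * y = 5.4 * 2.61 = 14.09 m^2.
The wetted perimeter P = b + 2y = 5.4 + 2*2.61 = 10.62 m.
Hydraulic radius R = A/P = 14.09/10.62 = 1.3271 m.
Velocity V = (1/n)*R^(2/3)*S^(1/2) = (1/0.039)*1.3271^(2/3)*0.0014^(1/2) = 1.1586 m/s.
Discharge Q = A * V = 14.09 * 1.1586 = 16.33 m^3/s.

16.33


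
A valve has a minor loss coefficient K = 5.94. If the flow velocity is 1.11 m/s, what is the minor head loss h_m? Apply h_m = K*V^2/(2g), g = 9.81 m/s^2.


Minor loss formula: h_m = K * V^2/(2g).
V^2 = 1.11^2 = 1.2321.
V^2/(2g) = 1.2321 / 19.62 = 0.0628 m.
h_m = 5.94 * 0.0628 = 0.373 m.

0.373


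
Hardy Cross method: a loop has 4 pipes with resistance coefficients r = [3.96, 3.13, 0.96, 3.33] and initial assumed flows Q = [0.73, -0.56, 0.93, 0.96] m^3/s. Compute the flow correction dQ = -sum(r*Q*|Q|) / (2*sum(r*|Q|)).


Numerator terms (r*Q*|Q|): 3.96*0.73*|0.73| = 2.1103; 3.13*-0.56*|-0.56| = -0.9816; 0.96*0.93*|0.93| = 0.8303; 3.33*0.96*|0.96| = 3.0689.
Sum of numerator = 5.0279.
Denominator terms (r*|Q|): 3.96*|0.73| = 2.8908; 3.13*|-0.56| = 1.7528; 0.96*|0.93| = 0.8928; 3.33*|0.96| = 3.1968.
2 * sum of denominator = 2 * 8.7332 = 17.4664.
dQ = -5.0279 / 17.4664 = -0.2879 m^3/s.

-0.2879


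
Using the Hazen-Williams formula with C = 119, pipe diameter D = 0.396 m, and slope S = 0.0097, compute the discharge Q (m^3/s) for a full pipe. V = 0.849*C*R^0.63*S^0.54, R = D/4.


For a full circular pipe, R = D/4 = 0.396/4 = 0.099 m.
V = 0.849 * 119 * 0.099^0.63 * 0.0097^0.54
  = 0.849 * 119 * 0.232943 * 0.081819
  = 1.9256 m/s.
Pipe area A = pi*D^2/4 = pi*0.396^2/4 = 0.1232 m^2.
Q = A * V = 0.1232 * 1.9256 = 0.2372 m^3/s.

0.2372


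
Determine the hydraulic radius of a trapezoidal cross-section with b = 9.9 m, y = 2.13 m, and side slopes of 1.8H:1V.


For a trapezoidal section with side slope z:
A = (b + z*y)*y = (9.9 + 1.8*2.13)*2.13 = 29.253 m^2.
P = b + 2*y*sqrt(1 + z^2) = 9.9 + 2*2.13*sqrt(1 + 1.8^2) = 18.672 m.
R = A/P = 29.253 / 18.672 = 1.5667 m.

1.5667


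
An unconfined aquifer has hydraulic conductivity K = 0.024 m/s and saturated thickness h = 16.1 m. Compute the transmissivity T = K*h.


Transmissivity is defined as T = K * h.
T = 0.024 * 16.1
  = 0.3864 m^2/s.

0.3864


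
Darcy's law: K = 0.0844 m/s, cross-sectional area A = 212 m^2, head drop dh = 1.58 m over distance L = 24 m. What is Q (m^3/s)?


Darcy's law: Q = K * A * i, where i = dh/L.
Hydraulic gradient i = 1.58 / 24 = 0.065833.
Q = 0.0844 * 212 * 0.065833
  = 1.1779 m^3/s.

1.1779


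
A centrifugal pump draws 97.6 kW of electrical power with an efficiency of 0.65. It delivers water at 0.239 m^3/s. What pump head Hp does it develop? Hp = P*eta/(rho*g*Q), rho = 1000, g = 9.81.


Pump head formula: Hp = P * eta / (rho * g * Q).
Numerator: P * eta = 97.6 * 1000 * 0.65 = 63440.0 W.
Denominator: rho * g * Q = 1000 * 9.81 * 0.239 = 2344.59.
Hp = 63440.0 / 2344.59 = 27.06 m.

27.06


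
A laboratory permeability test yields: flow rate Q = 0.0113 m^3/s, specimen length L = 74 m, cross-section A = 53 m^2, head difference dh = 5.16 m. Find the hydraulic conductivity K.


From K = Q*L / (A*dh):
Numerator: Q*L = 0.0113 * 74 = 0.8362.
Denominator: A*dh = 53 * 5.16 = 273.48.
K = 0.8362 / 273.48 = 0.003058 m/s.

0.003058


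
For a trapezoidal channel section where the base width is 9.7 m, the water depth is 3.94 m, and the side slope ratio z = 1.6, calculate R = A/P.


For a trapezoidal section with side slope z:
A = (b + z*y)*y = (9.7 + 1.6*3.94)*3.94 = 63.056 m^2.
P = b + 2*y*sqrt(1 + z^2) = 9.7 + 2*3.94*sqrt(1 + 1.6^2) = 24.568 m.
R = A/P = 63.056 / 24.568 = 2.5666 m.

2.5666


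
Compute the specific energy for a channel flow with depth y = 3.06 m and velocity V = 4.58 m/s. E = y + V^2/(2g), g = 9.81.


Specific energy E = y + V^2/(2g).
Velocity head = V^2/(2g) = 4.58^2 / (2*9.81) = 20.9764 / 19.62 = 1.0691 m.
E = 3.06 + 1.0691 = 4.1291 m.

4.1291


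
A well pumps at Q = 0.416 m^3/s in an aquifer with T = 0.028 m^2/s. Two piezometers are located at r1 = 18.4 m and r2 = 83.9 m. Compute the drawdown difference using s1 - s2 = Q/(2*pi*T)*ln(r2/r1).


Thiem equation: s1 - s2 = Q/(2*pi*T) * ln(r2/r1).
ln(r2/r1) = ln(83.9/18.4) = 1.5173.
Q/(2*pi*T) = 0.416 / (2*pi*0.028) = 0.416 / 0.1759 = 2.3646.
s1 - s2 = 2.3646 * 1.5173 = 3.5877 m.

3.5877


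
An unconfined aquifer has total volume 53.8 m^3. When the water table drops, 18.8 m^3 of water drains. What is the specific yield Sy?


Specific yield Sy = Volume drained / Total volume.
Sy = 18.8 / 53.8
   = 0.3494.

0.3494


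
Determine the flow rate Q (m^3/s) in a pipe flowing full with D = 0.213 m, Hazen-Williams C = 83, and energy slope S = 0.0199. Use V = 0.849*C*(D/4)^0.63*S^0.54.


For a full circular pipe, R = D/4 = 0.213/4 = 0.0532 m.
V = 0.849 * 83 * 0.0532^0.63 * 0.0199^0.54
  = 0.849 * 83 * 0.157609 * 0.120609
  = 1.3395 m/s.
Pipe area A = pi*D^2/4 = pi*0.213^2/4 = 0.0356 m^2.
Q = A * V = 0.0356 * 1.3395 = 0.0477 m^3/s.

0.0477


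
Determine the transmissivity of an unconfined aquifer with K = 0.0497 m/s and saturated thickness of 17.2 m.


Transmissivity is defined as T = K * h.
T = 0.0497 * 17.2
  = 0.8548 m^2/s.

0.8548


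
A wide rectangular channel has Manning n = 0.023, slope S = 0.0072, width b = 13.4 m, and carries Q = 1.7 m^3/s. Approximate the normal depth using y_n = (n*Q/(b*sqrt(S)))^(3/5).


We use the wide-channel approximation y_n = (n*Q/(b*sqrt(S)))^(3/5).
sqrt(S) = sqrt(0.0072) = 0.084853.
Numerator: n*Q = 0.023 * 1.7 = 0.0391.
Denominator: b*sqrt(S) = 13.4 * 0.084853 = 1.13703.
arg = 0.0344.
y_n = 0.0344^(3/5) = 0.1324 m.

0.1324


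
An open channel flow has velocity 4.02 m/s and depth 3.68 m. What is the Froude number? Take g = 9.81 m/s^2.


The Froude number is defined as Fr = V / sqrt(g*y).
g*y = 9.81 * 3.68 = 36.1008.
sqrt(g*y) = sqrt(36.1008) = 6.0084.
Fr = 4.02 / 6.0084 = 0.6691.

0.6691


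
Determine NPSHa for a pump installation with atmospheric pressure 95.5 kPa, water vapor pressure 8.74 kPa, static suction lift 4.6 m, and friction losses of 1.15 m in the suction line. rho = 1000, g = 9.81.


NPSHa = p_atm/(rho*g) - z_s - hf_s - p_vap/(rho*g).
p_atm/(rho*g) = 95.5*1000 / (1000*9.81) = 9.735 m.
p_vap/(rho*g) = 8.74*1000 / (1000*9.81) = 0.891 m.
NPSHa = 9.735 - 4.6 - 1.15 - 0.891
      = 3.09 m.

3.09


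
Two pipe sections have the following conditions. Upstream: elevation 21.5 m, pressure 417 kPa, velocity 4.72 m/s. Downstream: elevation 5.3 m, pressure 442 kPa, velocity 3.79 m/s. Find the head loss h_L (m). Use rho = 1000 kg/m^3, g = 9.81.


Total head at each section: H = z + p/(rho*g) + V^2/(2g).
H1 = 21.5 + 417*1000/(1000*9.81) + 4.72^2/(2*9.81)
   = 21.5 + 42.508 + 1.1355
   = 65.143 m.
H2 = 5.3 + 442*1000/(1000*9.81) + 3.79^2/(2*9.81)
   = 5.3 + 45.056 + 0.7321
   = 51.088 m.
h_L = H1 - H2 = 65.143 - 51.088 = 14.055 m.

14.055


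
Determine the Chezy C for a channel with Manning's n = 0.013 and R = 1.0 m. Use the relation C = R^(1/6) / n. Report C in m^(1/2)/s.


The Chezy coefficient relates to Manning's n through C = R^(1/6) / n.
R^(1/6) = 1.0^(1/6) = 1.0.
C = 1.0 / 0.013 = 76.92 m^(1/2)/s.

76.92


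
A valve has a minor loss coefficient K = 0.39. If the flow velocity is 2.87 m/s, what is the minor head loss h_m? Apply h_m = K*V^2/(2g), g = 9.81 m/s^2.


Minor loss formula: h_m = K * V^2/(2g).
V^2 = 2.87^2 = 8.2369.
V^2/(2g) = 8.2369 / 19.62 = 0.4198 m.
h_m = 0.39 * 0.4198 = 0.1637 m.

0.1637


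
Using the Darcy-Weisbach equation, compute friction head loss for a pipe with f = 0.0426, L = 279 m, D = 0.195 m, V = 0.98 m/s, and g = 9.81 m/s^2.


Darcy-Weisbach equation: h_f = f * (L/D) * V^2/(2g).
f * L/D = 0.0426 * 279/0.195 = 60.9508.
V^2/(2g) = 0.98^2 / (2*9.81) = 0.9604 / 19.62 = 0.049 m.
h_f = 60.9508 * 0.049 = 2.984 m.

2.984


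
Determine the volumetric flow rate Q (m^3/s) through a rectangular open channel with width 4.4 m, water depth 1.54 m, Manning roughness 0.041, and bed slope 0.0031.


For a rectangular channel, the cross-sectional area A = b * y = 4.4 * 1.54 = 6.78 m^2.
The wetted perimeter P = b + 2y = 4.4 + 2*1.54 = 7.48 m.
Hydraulic radius R = A/P = 6.78/7.48 = 0.9059 m.
Velocity V = (1/n)*R^(2/3)*S^(1/2) = (1/0.041)*0.9059^(2/3)*0.0031^(1/2) = 1.2714 m/s.
Discharge Q = A * V = 6.78 * 1.2714 = 8.615 m^3/s.

8.615


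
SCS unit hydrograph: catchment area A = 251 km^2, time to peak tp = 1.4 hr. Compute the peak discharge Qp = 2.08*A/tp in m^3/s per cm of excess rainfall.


SCS formula: Qp = 2.08 * A / tp.
Qp = 2.08 * 251 / 1.4
   = 522.08 / 1.4
   = 372.91 m^3/s per cm.

372.91


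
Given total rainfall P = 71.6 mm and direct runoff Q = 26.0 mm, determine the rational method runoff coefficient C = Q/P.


The runoff coefficient C = runoff depth / rainfall depth.
C = 26.0 / 71.6
  = 0.3631.

0.3631


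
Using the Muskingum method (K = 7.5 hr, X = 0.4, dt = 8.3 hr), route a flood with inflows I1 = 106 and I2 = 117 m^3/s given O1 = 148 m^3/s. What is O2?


Muskingum coefficients:
denom = 2*K*(1-X) + dt = 2*7.5*(1-0.4) + 8.3 = 17.3.
C0 = (dt - 2*K*X)/denom = (8.3 - 2*7.5*0.4)/17.3 = 0.1329.
C1 = (dt + 2*K*X)/denom = (8.3 + 2*7.5*0.4)/17.3 = 0.8266.
C2 = (2*K*(1-X) - dt)/denom = 0.0405.
O2 = C0*I2 + C1*I1 + C2*O1
   = 0.1329*117 + 0.8266*106 + 0.0405*148
   = 109.16 m^3/s.

109.16


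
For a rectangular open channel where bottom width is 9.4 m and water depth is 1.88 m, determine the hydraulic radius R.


For a rectangular section:
Flow area A = b * y = 9.4 * 1.88 = 17.67 m^2.
Wetted perimeter P = b + 2y = 9.4 + 2*1.88 = 13.16 m.
Hydraulic radius R = A/P = 17.67 / 13.16 = 1.3429 m.

1.3429


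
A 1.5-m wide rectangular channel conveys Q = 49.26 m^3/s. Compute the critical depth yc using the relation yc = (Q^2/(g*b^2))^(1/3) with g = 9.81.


Using yc = (Q^2 / (g * b^2))^(1/3):
Q^2 = 49.26^2 = 2426.55.
g * b^2 = 9.81 * 1.5^2 = 9.81 * 2.25 = 22.07.
Q^2 / (g*b^2) = 2426.55 / 22.07 = 109.9479.
yc = 109.9479^(1/3) = 4.7905 m.

4.7905


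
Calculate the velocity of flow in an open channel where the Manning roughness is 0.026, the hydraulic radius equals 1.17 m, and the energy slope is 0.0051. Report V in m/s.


Manning's equation gives V = (1/n) * R^(2/3) * S^(1/2).
First, compute R^(2/3) = 1.17^(2/3) = 1.1103.
Next, S^(1/2) = 0.0051^(1/2) = 0.071414.
Then 1/n = 1/0.026 = 38.46.
V = 38.46 * 1.1103 * 0.071414 = 3.0498 m/s.

3.0498


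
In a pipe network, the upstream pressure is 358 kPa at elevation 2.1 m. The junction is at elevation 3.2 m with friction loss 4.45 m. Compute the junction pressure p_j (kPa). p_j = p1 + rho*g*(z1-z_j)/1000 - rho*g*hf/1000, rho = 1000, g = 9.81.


Junction pressure: p_j = p1 + rho*g*(z1 - z_j)/1000 - rho*g*hf/1000.
Elevation term = 1000*9.81*(2.1 - 3.2)/1000 = -10.791 kPa.
Friction term = 1000*9.81*4.45/1000 = 43.654 kPa.
p_j = 358 + -10.791 - 43.654 = 303.55 kPa.

303.55


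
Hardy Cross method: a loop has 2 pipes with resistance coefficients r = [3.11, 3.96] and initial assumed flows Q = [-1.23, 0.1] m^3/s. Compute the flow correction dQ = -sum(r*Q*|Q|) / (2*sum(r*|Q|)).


Numerator terms (r*Q*|Q|): 3.11*-1.23*|-1.23| = -4.7051; 3.96*0.1*|0.1| = 0.0396.
Sum of numerator = -4.6655.
Denominator terms (r*|Q|): 3.11*|-1.23| = 3.8253; 3.96*|0.1| = 0.396.
2 * sum of denominator = 2 * 4.2213 = 8.4426.
dQ = --4.6655 / 8.4426 = 0.5526 m^3/s.

0.5526


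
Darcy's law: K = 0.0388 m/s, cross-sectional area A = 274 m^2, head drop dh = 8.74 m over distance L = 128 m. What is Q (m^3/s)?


Darcy's law: Q = K * A * i, where i = dh/L.
Hydraulic gradient i = 8.74 / 128 = 0.068281.
Q = 0.0388 * 274 * 0.068281
  = 0.7259 m^3/s.

0.7259


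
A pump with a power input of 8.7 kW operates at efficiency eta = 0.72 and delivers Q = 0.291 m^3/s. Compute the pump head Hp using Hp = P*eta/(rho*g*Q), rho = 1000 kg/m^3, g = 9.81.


Pump head formula: Hp = P * eta / (rho * g * Q).
Numerator: P * eta = 8.7 * 1000 * 0.72 = 6264.0 W.
Denominator: rho * g * Q = 1000 * 9.81 * 0.291 = 2854.71.
Hp = 6264.0 / 2854.71 = 2.19 m.

2.19


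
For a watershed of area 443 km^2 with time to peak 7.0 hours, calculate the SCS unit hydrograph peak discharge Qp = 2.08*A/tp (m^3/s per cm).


SCS formula: Qp = 2.08 * A / tp.
Qp = 2.08 * 443 / 7.0
   = 921.44 / 7.0
   = 131.63 m^3/s per cm.

131.63


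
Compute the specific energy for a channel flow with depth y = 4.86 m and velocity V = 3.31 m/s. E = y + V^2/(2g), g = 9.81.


Specific energy E = y + V^2/(2g).
Velocity head = V^2/(2g) = 3.31^2 / (2*9.81) = 10.9561 / 19.62 = 0.5584 m.
E = 4.86 + 0.5584 = 5.4184 m.

5.4184


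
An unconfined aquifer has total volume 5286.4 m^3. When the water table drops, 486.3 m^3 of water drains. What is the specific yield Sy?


Specific yield Sy = Volume drained / Total volume.
Sy = 486.3 / 5286.4
   = 0.092.

0.092


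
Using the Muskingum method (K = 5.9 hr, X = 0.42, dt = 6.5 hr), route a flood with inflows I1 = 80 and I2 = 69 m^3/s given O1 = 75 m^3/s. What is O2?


Muskingum coefficients:
denom = 2*K*(1-X) + dt = 2*5.9*(1-0.42) + 6.5 = 13.344.
C0 = (dt - 2*K*X)/denom = (6.5 - 2*5.9*0.42)/13.344 = 0.1157.
C1 = (dt + 2*K*X)/denom = (6.5 + 2*5.9*0.42)/13.344 = 0.8585.
C2 = (2*K*(1-X) - dt)/denom = 0.0258.
O2 = C0*I2 + C1*I1 + C2*O1
   = 0.1157*69 + 0.8585*80 + 0.0258*75
   = 78.6 m^3/s.

78.6


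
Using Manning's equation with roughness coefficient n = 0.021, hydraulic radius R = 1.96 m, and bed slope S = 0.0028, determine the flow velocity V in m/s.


Manning's equation gives V = (1/n) * R^(2/3) * S^(1/2).
First, compute R^(2/3) = 1.96^(2/3) = 1.5662.
Next, S^(1/2) = 0.0028^(1/2) = 0.052915.
Then 1/n = 1/0.021 = 47.62.
V = 47.62 * 1.5662 * 0.052915 = 3.9464 m/s.

3.9464


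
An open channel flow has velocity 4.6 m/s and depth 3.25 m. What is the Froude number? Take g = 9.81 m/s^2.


The Froude number is defined as Fr = V / sqrt(g*y).
g*y = 9.81 * 3.25 = 31.8825.
sqrt(g*y) = sqrt(31.8825) = 5.6465.
Fr = 4.6 / 5.6465 = 0.8147.

0.8147


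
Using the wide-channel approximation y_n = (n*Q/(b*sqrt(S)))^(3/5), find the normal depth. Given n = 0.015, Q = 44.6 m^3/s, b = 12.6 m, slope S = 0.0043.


We use the wide-channel approximation y_n = (n*Q/(b*sqrt(S)))^(3/5).
sqrt(S) = sqrt(0.0043) = 0.065574.
Numerator: n*Q = 0.015 * 44.6 = 0.669.
Denominator: b*sqrt(S) = 12.6 * 0.065574 = 0.826232.
arg = 0.8097.
y_n = 0.8097^(3/5) = 0.881 m.

0.881


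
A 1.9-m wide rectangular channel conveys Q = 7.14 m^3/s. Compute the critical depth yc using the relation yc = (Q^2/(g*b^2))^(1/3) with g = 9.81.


Using yc = (Q^2 / (g * b^2))^(1/3):
Q^2 = 7.14^2 = 50.98.
g * b^2 = 9.81 * 1.9^2 = 9.81 * 3.61 = 35.41.
Q^2 / (g*b^2) = 50.98 / 35.41 = 1.4397.
yc = 1.4397^(1/3) = 1.1291 m.

1.1291


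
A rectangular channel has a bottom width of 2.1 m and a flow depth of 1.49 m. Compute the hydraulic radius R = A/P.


For a rectangular section:
Flow area A = b * y = 2.1 * 1.49 = 3.13 m^2.
Wetted perimeter P = b + 2y = 2.1 + 2*1.49 = 5.08 m.
Hydraulic radius R = A/P = 3.13 / 5.08 = 0.6159 m.

0.6159


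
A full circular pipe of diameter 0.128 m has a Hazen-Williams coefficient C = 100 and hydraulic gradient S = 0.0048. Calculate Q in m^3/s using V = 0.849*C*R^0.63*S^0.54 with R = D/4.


For a full circular pipe, R = D/4 = 0.128/4 = 0.032 m.
V = 0.849 * 100 * 0.032^0.63 * 0.0048^0.54
  = 0.849 * 100 * 0.114352 * 0.055959
  = 0.5433 m/s.
Pipe area A = pi*D^2/4 = pi*0.128^2/4 = 0.0129 m^2.
Q = A * V = 0.0129 * 0.5433 = 0.007 m^3/s.

0.007


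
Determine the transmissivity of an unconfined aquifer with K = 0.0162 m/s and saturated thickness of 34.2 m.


Transmissivity is defined as T = K * h.
T = 0.0162 * 34.2
  = 0.554 m^2/s.

0.554


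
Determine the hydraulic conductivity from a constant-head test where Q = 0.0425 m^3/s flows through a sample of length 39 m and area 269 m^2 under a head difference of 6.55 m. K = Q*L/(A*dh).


From K = Q*L / (A*dh):
Numerator: Q*L = 0.0425 * 39 = 1.6575.
Denominator: A*dh = 269 * 6.55 = 1761.95.
K = 1.6575 / 1761.95 = 0.000941 m/s.

0.000941


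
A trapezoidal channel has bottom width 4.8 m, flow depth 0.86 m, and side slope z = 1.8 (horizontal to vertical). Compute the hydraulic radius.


For a trapezoidal section with side slope z:
A = (b + z*y)*y = (4.8 + 1.8*0.86)*0.86 = 5.459 m^2.
P = b + 2*y*sqrt(1 + z^2) = 4.8 + 2*0.86*sqrt(1 + 1.8^2) = 8.342 m.
R = A/P = 5.459 / 8.342 = 0.6545 m.

0.6545


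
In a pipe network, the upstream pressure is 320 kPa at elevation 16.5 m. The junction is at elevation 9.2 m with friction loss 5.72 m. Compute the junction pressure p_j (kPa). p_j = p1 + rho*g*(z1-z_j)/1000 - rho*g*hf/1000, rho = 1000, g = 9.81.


Junction pressure: p_j = p1 + rho*g*(z1 - z_j)/1000 - rho*g*hf/1000.
Elevation term = 1000*9.81*(16.5 - 9.2)/1000 = 71.613 kPa.
Friction term = 1000*9.81*5.72/1000 = 56.113 kPa.
p_j = 320 + 71.613 - 56.113 = 335.5 kPa.

335.5


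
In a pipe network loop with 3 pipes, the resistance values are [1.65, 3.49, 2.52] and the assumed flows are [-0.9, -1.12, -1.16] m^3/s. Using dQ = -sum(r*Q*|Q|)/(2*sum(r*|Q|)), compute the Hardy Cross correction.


Numerator terms (r*Q*|Q|): 1.65*-0.9*|-0.9| = -1.3365; 3.49*-1.12*|-1.12| = -4.3779; 2.52*-1.16*|-1.16| = -3.3909.
Sum of numerator = -9.1053.
Denominator terms (r*|Q|): 1.65*|-0.9| = 1.485; 3.49*|-1.12| = 3.9088; 2.52*|-1.16| = 2.9232.
2 * sum of denominator = 2 * 8.317 = 16.634.
dQ = --9.1053 / 16.634 = 0.5474 m^3/s.

0.5474


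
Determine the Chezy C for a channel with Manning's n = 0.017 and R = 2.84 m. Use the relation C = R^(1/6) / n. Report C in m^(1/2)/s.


The Chezy coefficient relates to Manning's n through C = R^(1/6) / n.
R^(1/6) = 2.84^(1/6) = 1.190017.
C = 1.190017 / 0.017 = 70.0 m^(1/2)/s.

70.0


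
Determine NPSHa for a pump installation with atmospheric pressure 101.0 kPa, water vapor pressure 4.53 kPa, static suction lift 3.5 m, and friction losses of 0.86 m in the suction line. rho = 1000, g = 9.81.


NPSHa = p_atm/(rho*g) - z_s - hf_s - p_vap/(rho*g).
p_atm/(rho*g) = 101.0*1000 / (1000*9.81) = 10.296 m.
p_vap/(rho*g) = 4.53*1000 / (1000*9.81) = 0.462 m.
NPSHa = 10.296 - 3.5 - 0.86 - 0.462
      = 5.47 m.

5.47


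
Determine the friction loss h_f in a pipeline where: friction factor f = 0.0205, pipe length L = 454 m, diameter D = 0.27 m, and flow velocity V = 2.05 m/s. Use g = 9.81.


Darcy-Weisbach equation: h_f = f * (L/D) * V^2/(2g).
f * L/D = 0.0205 * 454/0.27 = 34.4704.
V^2/(2g) = 2.05^2 / (2*9.81) = 4.2025 / 19.62 = 0.2142 m.
h_f = 34.4704 * 0.2142 = 7.383 m.

7.383


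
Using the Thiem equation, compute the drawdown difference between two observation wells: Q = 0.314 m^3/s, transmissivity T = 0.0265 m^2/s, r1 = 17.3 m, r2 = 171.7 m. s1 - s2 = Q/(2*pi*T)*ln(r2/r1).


Thiem equation: s1 - s2 = Q/(2*pi*T) * ln(r2/r1).
ln(r2/r1) = ln(171.7/17.3) = 2.295.
Q/(2*pi*T) = 0.314 / (2*pi*0.0265) = 0.314 / 0.1665 = 1.8858.
s1 - s2 = 1.8858 * 2.295 = 4.3281 m.

4.3281


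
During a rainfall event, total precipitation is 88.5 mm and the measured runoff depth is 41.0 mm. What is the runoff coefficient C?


The runoff coefficient C = runoff depth / rainfall depth.
C = 41.0 / 88.5
  = 0.4633.

0.4633


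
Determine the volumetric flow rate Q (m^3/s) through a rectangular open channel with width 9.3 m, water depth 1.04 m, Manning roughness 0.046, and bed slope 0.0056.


For a rectangular channel, the cross-sectional area A = b * y = 9.3 * 1.04 = 9.67 m^2.
The wetted perimeter P = b + 2y = 9.3 + 2*1.04 = 11.38 m.
Hydraulic radius R = A/P = 9.67/11.38 = 0.8499 m.
Velocity V = (1/n)*R^(2/3)*S^(1/2) = (1/0.046)*0.8499^(2/3)*0.0056^(1/2) = 1.4597 m/s.
Discharge Q = A * V = 9.67 * 1.4597 = 14.118 m^3/s.

14.118


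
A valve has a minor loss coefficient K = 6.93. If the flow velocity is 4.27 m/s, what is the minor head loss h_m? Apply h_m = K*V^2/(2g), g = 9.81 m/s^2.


Minor loss formula: h_m = K * V^2/(2g).
V^2 = 4.27^2 = 18.2329.
V^2/(2g) = 18.2329 / 19.62 = 0.9293 m.
h_m = 6.93 * 0.9293 = 6.4401 m.

6.4401


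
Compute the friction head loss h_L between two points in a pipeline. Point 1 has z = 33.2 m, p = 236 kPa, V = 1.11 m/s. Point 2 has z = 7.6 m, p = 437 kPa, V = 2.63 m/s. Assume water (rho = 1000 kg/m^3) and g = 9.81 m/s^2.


Total head at each section: H = z + p/(rho*g) + V^2/(2g).
H1 = 33.2 + 236*1000/(1000*9.81) + 1.11^2/(2*9.81)
   = 33.2 + 24.057 + 0.0628
   = 57.32 m.
H2 = 7.6 + 437*1000/(1000*9.81) + 2.63^2/(2*9.81)
   = 7.6 + 44.546 + 0.3525
   = 52.499 m.
h_L = H1 - H2 = 57.32 - 52.499 = 4.821 m.

4.821


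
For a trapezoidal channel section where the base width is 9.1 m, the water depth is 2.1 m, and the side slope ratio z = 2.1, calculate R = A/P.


For a trapezoidal section with side slope z:
A = (b + z*y)*y = (9.1 + 2.1*2.1)*2.1 = 28.371 m^2.
P = b + 2*y*sqrt(1 + z^2) = 9.1 + 2*2.1*sqrt(1 + 2.1^2) = 18.869 m.
R = A/P = 28.371 / 18.869 = 1.5036 m.

1.5036


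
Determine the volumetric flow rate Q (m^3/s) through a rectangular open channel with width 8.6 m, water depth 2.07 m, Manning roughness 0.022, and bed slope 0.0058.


For a rectangular channel, the cross-sectional area A = b * y = 8.6 * 2.07 = 17.8 m^2.
The wetted perimeter P = b + 2y = 8.6 + 2*2.07 = 12.74 m.
Hydraulic radius R = A/P = 17.8/12.74 = 1.3973 m.
Velocity V = (1/n)*R^(2/3)*S^(1/2) = (1/0.022)*1.3973^(2/3)*0.0058^(1/2) = 4.3267 m/s.
Discharge Q = A * V = 17.8 * 4.3267 = 77.024 m^3/s.

77.024


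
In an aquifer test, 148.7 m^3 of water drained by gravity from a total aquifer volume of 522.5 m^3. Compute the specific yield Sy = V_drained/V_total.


Specific yield Sy = Volume drained / Total volume.
Sy = 148.7 / 522.5
   = 0.2846.

0.2846


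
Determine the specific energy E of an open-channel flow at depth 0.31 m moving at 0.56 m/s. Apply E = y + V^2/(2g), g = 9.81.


Specific energy E = y + V^2/(2g).
Velocity head = V^2/(2g) = 0.56^2 / (2*9.81) = 0.3136 / 19.62 = 0.016 m.
E = 0.31 + 0.016 = 0.326 m.

0.326


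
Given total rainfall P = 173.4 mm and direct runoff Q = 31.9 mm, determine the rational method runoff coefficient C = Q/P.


The runoff coefficient C = runoff depth / rainfall depth.
C = 31.9 / 173.4
  = 0.184.

0.184


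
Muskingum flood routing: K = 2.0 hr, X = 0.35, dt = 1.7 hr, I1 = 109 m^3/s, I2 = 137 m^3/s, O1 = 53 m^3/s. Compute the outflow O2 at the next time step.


Muskingum coefficients:
denom = 2*K*(1-X) + dt = 2*2.0*(1-0.35) + 1.7 = 4.3.
C0 = (dt - 2*K*X)/denom = (1.7 - 2*2.0*0.35)/4.3 = 0.0698.
C1 = (dt + 2*K*X)/denom = (1.7 + 2*2.0*0.35)/4.3 = 0.7209.
C2 = (2*K*(1-X) - dt)/denom = 0.2093.
O2 = C0*I2 + C1*I1 + C2*O1
   = 0.0698*137 + 0.7209*109 + 0.2093*53
   = 99.23 m^3/s.

99.23


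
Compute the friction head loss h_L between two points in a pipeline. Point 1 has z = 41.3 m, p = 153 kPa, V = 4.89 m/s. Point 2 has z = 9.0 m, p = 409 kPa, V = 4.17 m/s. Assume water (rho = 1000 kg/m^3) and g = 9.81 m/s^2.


Total head at each section: H = z + p/(rho*g) + V^2/(2g).
H1 = 41.3 + 153*1000/(1000*9.81) + 4.89^2/(2*9.81)
   = 41.3 + 15.596 + 1.2188
   = 58.115 m.
H2 = 9.0 + 409*1000/(1000*9.81) + 4.17^2/(2*9.81)
   = 9.0 + 41.692 + 0.8863
   = 51.578 m.
h_L = H1 - H2 = 58.115 - 51.578 = 6.537 m.

6.537


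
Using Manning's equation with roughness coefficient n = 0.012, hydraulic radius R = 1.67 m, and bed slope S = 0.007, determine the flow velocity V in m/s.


Manning's equation gives V = (1/n) * R^(2/3) * S^(1/2).
First, compute R^(2/3) = 1.67^(2/3) = 1.4076.
Next, S^(1/2) = 0.007^(1/2) = 0.083666.
Then 1/n = 1/0.012 = 83.33.
V = 83.33 * 1.4076 * 0.083666 = 9.814 m/s.

9.814


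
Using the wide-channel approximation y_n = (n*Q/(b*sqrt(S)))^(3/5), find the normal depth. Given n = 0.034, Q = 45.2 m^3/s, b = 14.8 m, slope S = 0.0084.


We use the wide-channel approximation y_n = (n*Q/(b*sqrt(S)))^(3/5).
sqrt(S) = sqrt(0.0084) = 0.091652.
Numerator: n*Q = 0.034 * 45.2 = 1.5368.
Denominator: b*sqrt(S) = 14.8 * 0.091652 = 1.35645.
arg = 1.133.
y_n = 1.133^(3/5) = 1.0778 m.

1.0778


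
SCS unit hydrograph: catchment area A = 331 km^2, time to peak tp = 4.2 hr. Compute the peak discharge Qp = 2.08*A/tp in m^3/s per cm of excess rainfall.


SCS formula: Qp = 2.08 * A / tp.
Qp = 2.08 * 331 / 4.2
   = 688.48 / 4.2
   = 163.92 m^3/s per cm.

163.92


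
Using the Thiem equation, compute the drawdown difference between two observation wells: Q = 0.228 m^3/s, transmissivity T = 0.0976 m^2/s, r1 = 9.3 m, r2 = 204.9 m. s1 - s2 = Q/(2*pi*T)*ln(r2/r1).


Thiem equation: s1 - s2 = Q/(2*pi*T) * ln(r2/r1).
ln(r2/r1) = ln(204.9/9.3) = 3.0925.
Q/(2*pi*T) = 0.228 / (2*pi*0.0976) = 0.228 / 0.6132 = 0.3718.
s1 - s2 = 0.3718 * 3.0925 = 1.1498 m.

1.1498


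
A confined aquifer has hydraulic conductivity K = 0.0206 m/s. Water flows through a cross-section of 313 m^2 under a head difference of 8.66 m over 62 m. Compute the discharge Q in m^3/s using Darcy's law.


Darcy's law: Q = K * A * i, where i = dh/L.
Hydraulic gradient i = 8.66 / 62 = 0.139677.
Q = 0.0206 * 313 * 0.139677
  = 0.9006 m^3/s.

0.9006


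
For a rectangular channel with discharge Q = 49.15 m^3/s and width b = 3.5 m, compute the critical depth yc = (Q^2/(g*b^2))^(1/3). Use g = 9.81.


Using yc = (Q^2 / (g * b^2))^(1/3):
Q^2 = 49.15^2 = 2415.72.
g * b^2 = 9.81 * 3.5^2 = 9.81 * 12.25 = 120.17.
Q^2 / (g*b^2) = 2415.72 / 120.17 = 20.1025.
yc = 20.1025^(1/3) = 2.719 m.

2.719


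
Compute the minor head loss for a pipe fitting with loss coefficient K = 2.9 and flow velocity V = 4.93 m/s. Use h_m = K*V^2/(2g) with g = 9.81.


Minor loss formula: h_m = K * V^2/(2g).
V^2 = 4.93^2 = 24.3049.
V^2/(2g) = 24.3049 / 19.62 = 1.2388 m.
h_m = 2.9 * 1.2388 = 3.5925 m.

3.5925


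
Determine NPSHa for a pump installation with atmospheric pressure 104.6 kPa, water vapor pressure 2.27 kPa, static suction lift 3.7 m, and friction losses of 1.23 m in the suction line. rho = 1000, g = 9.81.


NPSHa = p_atm/(rho*g) - z_s - hf_s - p_vap/(rho*g).
p_atm/(rho*g) = 104.6*1000 / (1000*9.81) = 10.663 m.
p_vap/(rho*g) = 2.27*1000 / (1000*9.81) = 0.231 m.
NPSHa = 10.663 - 3.7 - 1.23 - 0.231
      = 5.5 m.

5.5


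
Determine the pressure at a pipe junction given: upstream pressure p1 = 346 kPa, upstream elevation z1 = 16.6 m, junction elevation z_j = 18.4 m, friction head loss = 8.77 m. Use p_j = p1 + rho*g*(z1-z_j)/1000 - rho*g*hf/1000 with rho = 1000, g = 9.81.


Junction pressure: p_j = p1 + rho*g*(z1 - z_j)/1000 - rho*g*hf/1000.
Elevation term = 1000*9.81*(16.6 - 18.4)/1000 = -17.658 kPa.
Friction term = 1000*9.81*8.77/1000 = 86.034 kPa.
p_j = 346 + -17.658 - 86.034 = 242.31 kPa.

242.31


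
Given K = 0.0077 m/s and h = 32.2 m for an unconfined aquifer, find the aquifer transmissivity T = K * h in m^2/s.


Transmissivity is defined as T = K * h.
T = 0.0077 * 32.2
  = 0.2479 m^2/s.

0.2479


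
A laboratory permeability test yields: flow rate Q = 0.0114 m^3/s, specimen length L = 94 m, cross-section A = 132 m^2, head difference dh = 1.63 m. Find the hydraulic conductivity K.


From K = Q*L / (A*dh):
Numerator: Q*L = 0.0114 * 94 = 1.0716.
Denominator: A*dh = 132 * 1.63 = 215.16.
K = 1.0716 / 215.16 = 0.00498 m/s.

0.00498


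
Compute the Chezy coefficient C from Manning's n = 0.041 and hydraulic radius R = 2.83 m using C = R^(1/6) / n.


The Chezy coefficient relates to Manning's n through C = R^(1/6) / n.
R^(1/6) = 2.83^(1/6) = 1.189317.
C = 1.189317 / 0.041 = 29.01 m^(1/2)/s.

29.01


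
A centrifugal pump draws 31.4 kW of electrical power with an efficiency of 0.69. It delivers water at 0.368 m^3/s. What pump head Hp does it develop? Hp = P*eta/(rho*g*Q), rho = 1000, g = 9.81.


Pump head formula: Hp = P * eta / (rho * g * Q).
Numerator: P * eta = 31.4 * 1000 * 0.69 = 21666.0 W.
Denominator: rho * g * Q = 1000 * 9.81 * 0.368 = 3610.08.
Hp = 21666.0 / 3610.08 = 6.0 m.

6.0


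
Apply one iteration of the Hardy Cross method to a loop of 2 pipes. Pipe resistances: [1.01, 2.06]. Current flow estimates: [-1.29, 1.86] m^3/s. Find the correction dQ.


Numerator terms (r*Q*|Q|): 1.01*-1.29*|-1.29| = -1.6807; 2.06*1.86*|1.86| = 7.1268.
Sum of numerator = 5.446.
Denominator terms (r*|Q|): 1.01*|-1.29| = 1.3029; 2.06*|1.86| = 3.8316.
2 * sum of denominator = 2 * 5.1345 = 10.269.
dQ = -5.446 / 10.269 = -0.5303 m^3/s.

-0.5303


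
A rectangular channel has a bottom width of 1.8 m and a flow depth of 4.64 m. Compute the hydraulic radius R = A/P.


For a rectangular section:
Flow area A = b * y = 1.8 * 4.64 = 8.35 m^2.
Wetted perimeter P = b + 2y = 1.8 + 2*4.64 = 11.08 m.
Hydraulic radius R = A/P = 8.35 / 11.08 = 0.7538 m.

0.7538


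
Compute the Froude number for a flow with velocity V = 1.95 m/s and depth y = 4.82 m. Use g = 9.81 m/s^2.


The Froude number is defined as Fr = V / sqrt(g*y).
g*y = 9.81 * 4.82 = 47.2842.
sqrt(g*y) = sqrt(47.2842) = 6.8764.
Fr = 1.95 / 6.8764 = 0.2836.

0.2836


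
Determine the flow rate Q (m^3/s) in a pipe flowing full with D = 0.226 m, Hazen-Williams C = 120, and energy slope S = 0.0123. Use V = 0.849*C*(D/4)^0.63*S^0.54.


For a full circular pipe, R = D/4 = 0.226/4 = 0.0565 m.
V = 0.849 * 120 * 0.0565^0.63 * 0.0123^0.54
  = 0.849 * 120 * 0.163603 * 0.093014
  = 1.5503 m/s.
Pipe area A = pi*D^2/4 = pi*0.226^2/4 = 0.0401 m^2.
Q = A * V = 0.0401 * 1.5503 = 0.0622 m^3/s.

0.0622


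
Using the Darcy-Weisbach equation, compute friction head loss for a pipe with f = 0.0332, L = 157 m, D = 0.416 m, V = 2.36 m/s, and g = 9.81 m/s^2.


Darcy-Weisbach equation: h_f = f * (L/D) * V^2/(2g).
f * L/D = 0.0332 * 157/0.416 = 12.5298.
V^2/(2g) = 2.36^2 / (2*9.81) = 5.5696 / 19.62 = 0.2839 m.
h_f = 12.5298 * 0.2839 = 3.557 m.

3.557


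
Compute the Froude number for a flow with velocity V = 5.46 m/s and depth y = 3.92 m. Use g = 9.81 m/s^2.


The Froude number is defined as Fr = V / sqrt(g*y).
g*y = 9.81 * 3.92 = 38.4552.
sqrt(g*y) = sqrt(38.4552) = 6.2012.
Fr = 5.46 / 6.2012 = 0.8805.

0.8805


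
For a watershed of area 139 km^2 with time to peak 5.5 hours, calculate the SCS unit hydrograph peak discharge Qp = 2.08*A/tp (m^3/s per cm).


SCS formula: Qp = 2.08 * A / tp.
Qp = 2.08 * 139 / 5.5
   = 289.12 / 5.5
   = 52.57 m^3/s per cm.

52.57


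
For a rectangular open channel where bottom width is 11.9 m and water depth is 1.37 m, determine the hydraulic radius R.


For a rectangular section:
Flow area A = b * y = 11.9 * 1.37 = 16.3 m^2.
Wetted perimeter P = b + 2y = 11.9 + 2*1.37 = 14.64 m.
Hydraulic radius R = A/P = 16.3 / 14.64 = 1.1136 m.

1.1136


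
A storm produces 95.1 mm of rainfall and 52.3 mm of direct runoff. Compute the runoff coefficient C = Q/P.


The runoff coefficient C = runoff depth / rainfall depth.
C = 52.3 / 95.1
  = 0.5499.

0.5499


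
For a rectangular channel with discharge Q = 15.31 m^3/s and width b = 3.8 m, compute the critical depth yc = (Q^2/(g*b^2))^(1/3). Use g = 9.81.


Using yc = (Q^2 / (g * b^2))^(1/3):
Q^2 = 15.31^2 = 234.4.
g * b^2 = 9.81 * 3.8^2 = 9.81 * 14.44 = 141.66.
Q^2 / (g*b^2) = 234.4 / 141.66 = 1.6547.
yc = 1.6547^(1/3) = 1.1828 m.

1.1828


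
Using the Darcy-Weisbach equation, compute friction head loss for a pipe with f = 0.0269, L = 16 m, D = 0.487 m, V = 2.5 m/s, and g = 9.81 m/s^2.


Darcy-Weisbach equation: h_f = f * (L/D) * V^2/(2g).
f * L/D = 0.0269 * 16/0.487 = 0.8838.
V^2/(2g) = 2.5^2 / (2*9.81) = 6.25 / 19.62 = 0.3186 m.
h_f = 0.8838 * 0.3186 = 0.282 m.

0.282


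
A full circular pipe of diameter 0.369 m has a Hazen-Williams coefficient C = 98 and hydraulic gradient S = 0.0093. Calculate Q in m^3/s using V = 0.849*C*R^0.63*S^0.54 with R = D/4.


For a full circular pipe, R = D/4 = 0.369/4 = 0.0922 m.
V = 0.849 * 98 * 0.0922^0.63 * 0.0093^0.54
  = 0.849 * 98 * 0.222807 * 0.07998
  = 1.4827 m/s.
Pipe area A = pi*D^2/4 = pi*0.369^2/4 = 0.1069 m^2.
Q = A * V = 0.1069 * 1.4827 = 0.1586 m^3/s.

0.1586


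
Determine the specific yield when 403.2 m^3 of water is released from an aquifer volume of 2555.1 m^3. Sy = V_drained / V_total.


Specific yield Sy = Volume drained / Total volume.
Sy = 403.2 / 2555.1
   = 0.1578.

0.1578


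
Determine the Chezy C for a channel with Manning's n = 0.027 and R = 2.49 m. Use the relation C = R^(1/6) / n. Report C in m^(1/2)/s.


The Chezy coefficient relates to Manning's n through C = R^(1/6) / n.
R^(1/6) = 2.49^(1/6) = 1.164215.
C = 1.164215 / 0.027 = 43.12 m^(1/2)/s.

43.12


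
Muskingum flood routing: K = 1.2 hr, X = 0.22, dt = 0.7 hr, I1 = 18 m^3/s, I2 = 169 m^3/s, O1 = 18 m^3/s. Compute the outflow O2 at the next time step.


Muskingum coefficients:
denom = 2*K*(1-X) + dt = 2*1.2*(1-0.22) + 0.7 = 2.572.
C0 = (dt - 2*K*X)/denom = (0.7 - 2*1.2*0.22)/2.572 = 0.0669.
C1 = (dt + 2*K*X)/denom = (0.7 + 2*1.2*0.22)/2.572 = 0.4774.
C2 = (2*K*(1-X) - dt)/denom = 0.4557.
O2 = C0*I2 + C1*I1 + C2*O1
   = 0.0669*169 + 0.4774*18 + 0.4557*18
   = 28.1 m^3/s.

28.1


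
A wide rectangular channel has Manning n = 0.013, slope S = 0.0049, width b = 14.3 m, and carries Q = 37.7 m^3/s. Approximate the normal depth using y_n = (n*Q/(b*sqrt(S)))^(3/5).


We use the wide-channel approximation y_n = (n*Q/(b*sqrt(S)))^(3/5).
sqrt(S) = sqrt(0.0049) = 0.07.
Numerator: n*Q = 0.013 * 37.7 = 0.4901.
Denominator: b*sqrt(S) = 14.3 * 0.07 = 1.001.
arg = 0.4896.
y_n = 0.4896^(3/5) = 0.6515 m.

0.6515


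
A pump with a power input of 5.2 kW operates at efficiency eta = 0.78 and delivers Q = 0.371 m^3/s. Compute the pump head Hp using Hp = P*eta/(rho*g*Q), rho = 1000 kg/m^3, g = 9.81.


Pump head formula: Hp = P * eta / (rho * g * Q).
Numerator: P * eta = 5.2 * 1000 * 0.78 = 4056.0 W.
Denominator: rho * g * Q = 1000 * 9.81 * 0.371 = 3639.51.
Hp = 4056.0 / 3639.51 = 1.11 m.

1.11
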